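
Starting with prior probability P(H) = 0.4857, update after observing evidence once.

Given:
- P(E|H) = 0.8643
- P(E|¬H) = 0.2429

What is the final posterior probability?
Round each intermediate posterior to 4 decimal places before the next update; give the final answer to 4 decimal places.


Sequential Bayesian updating:

Initial prior: P(H) = 0.4857

Update 1:
  P(E) = 0.8643 × 0.4857 + 0.2429 × 0.5143 = 0.41979051 + 0.12492347 = 0.54471398
  P(H|E) = 0.41979051 / 0.54471398 = 0.7707

Final posterior: 0.7707


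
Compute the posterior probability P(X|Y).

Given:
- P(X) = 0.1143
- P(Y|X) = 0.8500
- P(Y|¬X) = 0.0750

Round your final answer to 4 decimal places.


Bayes' theorem: P(X|Y) = P(Y|X) × P(X) / P(Y)

Step 1: Calculate P(Y) using law of total probability
P(Y) = P(Y|X)P(X) + P(Y|¬X)P(¬X)
     = 0.8500 × 0.1143 + 0.0750 × 0.8857
     = 0.09715500 + 0.06642750
     = 0.16358250

Step 2: Apply Bayes' theorem
P(X|Y) = P(Y|X) × P(X) / P(Y)
       = 0.09715500 / 0.16358250
       = 0.5939


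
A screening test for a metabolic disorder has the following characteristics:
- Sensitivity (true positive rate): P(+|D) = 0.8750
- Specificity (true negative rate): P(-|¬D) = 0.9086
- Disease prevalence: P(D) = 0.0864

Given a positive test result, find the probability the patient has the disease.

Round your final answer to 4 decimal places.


Let D = has disease, + = positive test

Given:
- P(D) = 0.0864 (prevalence)
- P(+|D) = 0.8750 (sensitivity)
- P(-|¬D) = 0.9086 (specificity)
- P(+|¬D) = 0.0914 (false positive rate = 1 - specificity)

Step 1: Find P(+)
P(+) = P(+|D)P(D) + P(+|¬D)P(¬D)
     = 0.8750 × 0.0864 + 0.0914 × 0.9136
     = 0.07560000 + 0.08350304
     = 0.15910304

Step 2: Apply Bayes' theorem for P(D|+)
P(D|+) = P(+|D)P(D) / P(+)
       = 0.07560000 / 0.15910304
       = 0.4752


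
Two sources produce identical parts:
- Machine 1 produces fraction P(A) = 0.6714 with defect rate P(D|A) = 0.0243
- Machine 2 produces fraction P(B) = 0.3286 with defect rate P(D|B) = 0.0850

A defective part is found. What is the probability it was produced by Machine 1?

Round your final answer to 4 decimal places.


Let A = from Machine 1, D = defective

Given:
- P(A) = 0.6714, P(B) = 0.3286
- P(D|A) = 0.0243, P(D|B) = 0.0850

Step 1: Find P(D)
P(D) = P(D|A)P(A) + P(D|B)P(B)
     = 0.0243 × 0.6714 + 0.0850 × 0.3286
     = 0.01631502 + 0.02793100
     = 0.04424602

Step 2: Apply Bayes' theorem
P(A|D) = P(D|A)P(A) / P(D)
       = 0.01631502 / 0.04424602
       = 0.3687


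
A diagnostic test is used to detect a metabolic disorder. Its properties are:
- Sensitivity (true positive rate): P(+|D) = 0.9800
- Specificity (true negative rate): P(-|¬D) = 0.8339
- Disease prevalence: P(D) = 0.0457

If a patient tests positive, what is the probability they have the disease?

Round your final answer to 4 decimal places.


Let D = has disease, + = positive test

Given:
- P(D) = 0.0457 (prevalence)
- P(+|D) = 0.9800 (sensitivity)
- P(-|¬D) = 0.8339 (specificity)
- P(+|¬D) = 0.1661 (false positive rate = 1 - specificity)

Step 1: Find P(+)
P(+) = P(+|D)P(D) + P(+|¬D)P(¬D)
     = 0.9800 × 0.0457 + 0.1661 × 0.9543
     = 0.04478600 + 0.15850923
     = 0.20329523

Step 2: Apply Bayes' theorem for P(D|+)
P(D|+) = P(+|D)P(D) / P(+)
       = 0.04478600 / 0.20329523
       = 0.2203


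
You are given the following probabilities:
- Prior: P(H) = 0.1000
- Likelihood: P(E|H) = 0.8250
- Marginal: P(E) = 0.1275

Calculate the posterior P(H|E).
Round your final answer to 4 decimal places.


Using Bayes' theorem:

P(H|E) = P(E|H) × P(H) / P(E)
       = 0.8250 × 0.1000 / 0.1275
       = 0.08250000 / 0.1275
       = 0.6471

The evidence strengthens our belief in H.
Prior: 0.1000 → Posterior: 0.6471


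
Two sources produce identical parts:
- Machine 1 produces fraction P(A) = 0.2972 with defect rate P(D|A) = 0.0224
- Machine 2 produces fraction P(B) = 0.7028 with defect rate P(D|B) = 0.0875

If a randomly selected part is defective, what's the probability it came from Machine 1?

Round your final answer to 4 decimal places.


Let A = from Machine 1, D = defective

Given:
- P(A) = 0.2972, P(B) = 0.7028
- P(D|A) = 0.0224, P(D|B) = 0.0875

Step 1: Find P(D)
P(D) = P(D|A)P(A) + P(D|B)P(B)
     = 0.0224 × 0.2972 + 0.0875 × 0.7028
     = 0.00665728 + 0.06149500
     = 0.06815228

Step 2: Apply Bayes' theorem
P(A|D) = P(D|A)P(A) / P(D)
       = 0.00665728 / 0.06815228
       = 0.0977


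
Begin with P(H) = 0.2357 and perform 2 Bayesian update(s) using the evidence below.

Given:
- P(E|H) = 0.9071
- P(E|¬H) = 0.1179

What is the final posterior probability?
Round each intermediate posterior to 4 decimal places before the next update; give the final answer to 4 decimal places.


Sequential Bayesian updating:

Initial prior: P(H) = 0.2357

Update 1:
  P(E) = 0.9071 × 0.2357 + 0.1179 × 0.7643 = 0.21380347 + 0.09011097 = 0.30391444
  P(H|E) = 0.21380347 / 0.30391444 = 0.7035

Update 2:
  P(E) = 0.9071 × 0.7035 + 0.1179 × 0.2965 = 0.63814485 + 0.03495735 = 0.67310220
  P(H|E) = 0.63814485 / 0.67310220 = 0.9481

Final posterior: 0.9481


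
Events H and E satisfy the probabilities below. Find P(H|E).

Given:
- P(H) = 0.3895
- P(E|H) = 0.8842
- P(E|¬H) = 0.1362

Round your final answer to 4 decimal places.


Bayes' theorem: P(H|E) = P(E|H) × P(H) / P(E)

Step 1: Calculate P(E) using law of total probability
P(E) = P(E|H)P(H) + P(E|¬H)P(¬H)
     = 0.8842 × 0.3895 + 0.1362 × 0.6105
     = 0.34439590 + 0.08315010
     = 0.42754600

Step 2: Apply Bayes' theorem
P(H|E) = P(E|H) × P(H) / P(E)
       = 0.34439590 / 0.42754600
       = 0.8055


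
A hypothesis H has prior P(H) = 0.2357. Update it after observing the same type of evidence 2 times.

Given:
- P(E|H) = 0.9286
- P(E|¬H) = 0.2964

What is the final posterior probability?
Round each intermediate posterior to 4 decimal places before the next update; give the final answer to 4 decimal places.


Sequential Bayesian updating:

Initial prior: P(H) = 0.2357

Update 1:
  P(E) = 0.9286 × 0.2357 + 0.2964 × 0.7643 = 0.21887102 + 0.22653852 = 0.44540954
  P(H|E) = 0.21887102 / 0.44540954 = 0.4914

Update 2:
  P(E) = 0.9286 × 0.4914 + 0.2964 × 0.5086 = 0.45631404 + 0.15074904 = 0.60706308
  P(H|E) = 0.45631404 / 0.60706308 = 0.7517

Final posterior: 0.7517


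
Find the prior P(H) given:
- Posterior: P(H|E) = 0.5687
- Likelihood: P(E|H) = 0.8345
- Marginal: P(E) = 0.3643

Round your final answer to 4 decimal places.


From Bayes' theorem: P(H|E) = P(E|H) × P(H) / P(E)

Rearranging for P(H):
P(H) = P(H|E) × P(E) / P(E|H)
     = 0.5687 × 0.3643 / 0.8345
     = 0.20717741 / 0.8345
     = 0.2483


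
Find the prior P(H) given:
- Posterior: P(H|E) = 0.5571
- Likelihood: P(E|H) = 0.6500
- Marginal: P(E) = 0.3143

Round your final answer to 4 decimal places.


From Bayes' theorem: P(H|E) = P(E|H) × P(H) / P(E)

Rearranging for P(H):
P(H) = P(H|E) × P(E) / P(E|H)
     = 0.5571 × 0.3143 / 0.6500
     = 0.17509653 / 0.6500
     = 0.2694


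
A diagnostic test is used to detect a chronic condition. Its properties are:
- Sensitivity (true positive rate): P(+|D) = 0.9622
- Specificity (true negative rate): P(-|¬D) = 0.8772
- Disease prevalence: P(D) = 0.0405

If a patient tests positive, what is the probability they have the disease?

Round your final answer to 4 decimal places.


Let D = has disease, + = positive test

Given:
- P(D) = 0.0405 (prevalence)
- P(+|D) = 0.9622 (sensitivity)
- P(-|¬D) = 0.8772 (specificity)
- P(+|¬D) = 0.1228 (false positive rate = 1 - specificity)

Step 1: Find P(+)
P(+) = P(+|D)P(D) + P(+|¬D)P(¬D)
     = 0.9622 × 0.0405 + 0.1228 × 0.9595
     = 0.03896910 + 0.11782660
     = 0.15679570

Step 2: Apply Bayes' theorem for P(D|+)
P(D|+) = P(+|D)P(D) / P(+)
       = 0.03896910 / 0.15679570
       = 0.2485


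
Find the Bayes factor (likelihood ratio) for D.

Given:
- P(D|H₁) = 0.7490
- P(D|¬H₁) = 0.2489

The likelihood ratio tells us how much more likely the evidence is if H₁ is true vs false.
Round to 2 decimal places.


Likelihood Ratio (LR) = P(D|H₁) / P(D|¬H₁)

LR = 0.7490 / 0.2489
   = 3.01

The evidence is 3.01 times more likely if H₁ is true than if H₁ is false.
LR > 1, so observing D raises the odds in favor of H₁.


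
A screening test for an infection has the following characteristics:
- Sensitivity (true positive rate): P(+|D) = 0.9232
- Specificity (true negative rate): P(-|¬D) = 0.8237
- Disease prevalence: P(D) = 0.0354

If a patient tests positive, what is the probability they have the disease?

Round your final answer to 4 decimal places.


Let D = has disease, + = positive test

Given:
- P(D) = 0.0354 (prevalence)
- P(+|D) = 0.9232 (sensitivity)
- P(-|¬D) = 0.8237 (specificity)
- P(+|¬D) = 0.1763 (false positive rate = 1 - specificity)

Step 1: Find P(+)
P(+) = P(+|D)P(D) + P(+|¬D)P(¬D)
     = 0.9232 × 0.0354 + 0.1763 × 0.9646
     = 0.03268128 + 0.17005898
     = 0.20274026

Step 2: Apply Bayes' theorem for P(D|+)
P(D|+) = P(+|D)P(D) / P(+)
       = 0.03268128 / 0.20274026
       = 0.1612


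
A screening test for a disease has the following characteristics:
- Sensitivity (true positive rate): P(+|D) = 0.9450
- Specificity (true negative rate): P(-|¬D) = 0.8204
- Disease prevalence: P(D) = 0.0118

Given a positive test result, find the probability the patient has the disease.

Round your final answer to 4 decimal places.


Let D = has disease, + = positive test

Given:
- P(D) = 0.0118 (prevalence)
- P(+|D) = 0.9450 (sensitivity)
- P(-|¬D) = 0.8204 (specificity)
- P(+|¬D) = 0.1796 (false positive rate = 1 - specificity)

Step 1: Find P(+)
P(+) = P(+|D)P(D) + P(+|¬D)P(¬D)
     = 0.9450 × 0.0118 + 0.1796 × 0.9882
     = 0.01115100 + 0.17748072
     = 0.18863172

Step 2: Apply Bayes' theorem for P(D|+)
P(D|+) = P(+|D)P(D) / P(+)
       = 0.01115100 / 0.18863172
       = 0.0591


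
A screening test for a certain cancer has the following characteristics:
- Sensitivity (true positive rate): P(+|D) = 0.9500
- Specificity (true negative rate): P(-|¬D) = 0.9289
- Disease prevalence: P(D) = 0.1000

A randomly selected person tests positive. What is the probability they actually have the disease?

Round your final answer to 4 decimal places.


Let D = has disease, + = positive test

Given:
- P(D) = 0.1000 (prevalence)
- P(+|D) = 0.9500 (sensitivity)
- P(-|¬D) = 0.9289 (specificity)
- P(+|¬D) = 0.0711 (false positive rate = 1 - specificity)

Step 1: Find P(+)
P(+) = P(+|D)P(D) + P(+|¬D)P(¬D)
     = 0.9500 × 0.1000 + 0.0711 × 0.9000
     = 0.09500000 + 0.06399000
     = 0.15899000

Step 2: Apply Bayes' theorem for P(D|+)
P(D|+) = P(+|D)P(D) / P(+)
       = 0.09500000 / 0.15899000
       = 0.5975


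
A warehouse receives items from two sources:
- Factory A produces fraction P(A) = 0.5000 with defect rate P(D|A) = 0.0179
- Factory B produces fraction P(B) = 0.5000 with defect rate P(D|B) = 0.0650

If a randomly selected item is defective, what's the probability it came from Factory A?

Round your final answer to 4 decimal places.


Let A = from Factory A, D = defective

Given:
- P(A) = 0.5000, P(B) = 0.5000
- P(D|A) = 0.0179, P(D|B) = 0.0650

Step 1: Find P(D)
P(D) = P(D|A)P(A) + P(D|B)P(B)
     = 0.0179 × 0.5000 + 0.0650 × 0.5000
     = 0.00895000 + 0.03250000
     = 0.04145000

Step 2: Apply Bayes' theorem
P(A|D) = P(D|A)P(A) / P(D)
       = 0.00895000 / 0.04145000
       = 0.2159


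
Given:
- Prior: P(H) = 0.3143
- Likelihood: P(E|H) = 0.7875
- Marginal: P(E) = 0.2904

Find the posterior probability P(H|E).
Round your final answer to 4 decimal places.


Using Bayes' theorem:

P(H|E) = P(E|H) × P(H) / P(E)
       = 0.7875 × 0.3143 / 0.2904
       = 0.24751125 / 0.2904
       = 0.8523

The evidence strengthens our belief in H.
Prior: 0.3143 → Posterior: 0.8523


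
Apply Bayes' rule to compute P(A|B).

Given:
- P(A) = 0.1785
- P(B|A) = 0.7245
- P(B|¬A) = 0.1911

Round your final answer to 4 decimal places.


Bayes' theorem: P(A|B) = P(B|A) × P(A) / P(B)

Step 1: Calculate P(B) using law of total probability
P(B) = P(B|A)P(A) + P(B|¬A)P(¬A)
     = 0.7245 × 0.1785 + 0.1911 × 0.8215
     = 0.12932325 + 0.15698865
     = 0.28631190

Step 2: Apply Bayes' theorem
P(A|B) = P(B|A) × P(A) / P(B)
       = 0.12932325 / 0.28631190
       = 0.4517


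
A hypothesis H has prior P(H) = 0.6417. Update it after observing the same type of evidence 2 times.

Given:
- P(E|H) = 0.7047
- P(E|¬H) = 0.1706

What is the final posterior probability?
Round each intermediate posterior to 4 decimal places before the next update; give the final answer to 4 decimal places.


Sequential Bayesian updating:

Initial prior: P(H) = 0.6417

Update 1:
  P(E) = 0.7047 × 0.6417 + 0.1706 × 0.3583 = 0.45220599 + 0.06112598 = 0.51333197
  P(H|E) = 0.45220599 / 0.51333197 = 0.8809

Update 2:
  P(E) = 0.7047 × 0.8809 + 0.1706 × 0.1191 = 0.62077023 + 0.02031846 = 0.64108869
  P(H|E) = 0.62077023 / 0.64108869 = 0.9683

Final posterior: 0.9683


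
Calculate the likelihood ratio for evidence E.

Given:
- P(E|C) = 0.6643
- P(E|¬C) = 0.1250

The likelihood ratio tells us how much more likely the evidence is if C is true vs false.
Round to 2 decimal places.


Likelihood Ratio (LR) = P(E|C) / P(E|¬C)

LR = 0.6643 / 0.1250
   = 5.31

The evidence is 5.31 times more likely if C is true than if C is false.
LR > 1, so observing E raises the odds in favor of C.


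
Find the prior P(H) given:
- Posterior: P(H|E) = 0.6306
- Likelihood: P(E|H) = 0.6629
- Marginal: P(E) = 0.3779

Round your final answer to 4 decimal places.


From Bayes' theorem: P(H|E) = P(E|H) × P(H) / P(E)

Rearranging for P(H):
P(H) = P(H|E) × P(E) / P(E|H)
     = 0.6306 × 0.3779 / 0.6629
     = 0.23830374 / 0.6629
     = 0.3595


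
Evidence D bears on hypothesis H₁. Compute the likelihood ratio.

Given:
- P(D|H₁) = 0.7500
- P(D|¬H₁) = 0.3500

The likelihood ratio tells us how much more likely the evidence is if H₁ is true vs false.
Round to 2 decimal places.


Likelihood Ratio (LR) = P(D|H₁) / P(D|¬H₁)

LR = 0.7500 / 0.3500
   = 2.14

The evidence is 2.14 times more likely if H₁ is true than if H₁ is false.
Since LR > 1, the evidence supports H₁ over ¬H₁.


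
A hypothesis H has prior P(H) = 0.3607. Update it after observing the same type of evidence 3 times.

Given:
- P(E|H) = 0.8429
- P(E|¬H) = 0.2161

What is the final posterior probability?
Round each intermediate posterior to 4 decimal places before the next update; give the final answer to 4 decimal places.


Sequential Bayesian updating:

Initial prior: P(H) = 0.3607

Update 1:
  P(E) = 0.8429 × 0.3607 + 0.2161 × 0.6393 = 0.30403403 + 0.13815273 = 0.44218676
  P(H|E) = 0.30403403 / 0.44218676 = 0.6876

Update 2:
  P(E) = 0.8429 × 0.6876 + 0.2161 × 0.3124 = 0.57957804 + 0.06750964 = 0.64708768
  P(H|E) = 0.57957804 / 0.64708768 = 0.8957

Update 3:
  P(E) = 0.8429 × 0.8957 + 0.2161 × 0.1043 = 0.75498553 + 0.02253923 = 0.77752476
  P(H|E) = 0.75498553 / 0.77752476 = 0.9710

Final posterior: 0.9710


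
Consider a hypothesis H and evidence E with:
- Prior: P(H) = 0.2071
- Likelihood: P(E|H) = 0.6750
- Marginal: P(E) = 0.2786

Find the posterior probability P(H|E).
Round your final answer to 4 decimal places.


Using Bayes' theorem:

P(H|E) = P(E|H) × P(H) / P(E)
       = 0.6750 × 0.2071 / 0.2786
       = 0.13979250 / 0.2786
       = 0.5018

The evidence strengthens our belief in H.
Prior: 0.2071 → Posterior: 0.5018


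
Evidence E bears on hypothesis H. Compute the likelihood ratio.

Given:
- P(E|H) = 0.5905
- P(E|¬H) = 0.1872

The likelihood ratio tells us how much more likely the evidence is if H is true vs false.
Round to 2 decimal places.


Likelihood Ratio (LR) = P(E|H) / P(E|¬H)

LR = 0.5905 / 0.1872
   = 3.15

The evidence is 3.15 times more likely if H is true than if H is false.
Since LR > 1, the evidence supports H over ¬H.


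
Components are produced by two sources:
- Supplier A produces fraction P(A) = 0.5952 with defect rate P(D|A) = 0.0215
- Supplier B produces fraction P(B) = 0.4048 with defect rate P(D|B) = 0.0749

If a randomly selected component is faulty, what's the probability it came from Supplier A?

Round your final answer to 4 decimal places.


Let A = from Supplier A, D = faulty

Given:
- P(A) = 0.5952, P(B) = 0.4048
- P(D|A) = 0.0215, P(D|B) = 0.0749

Step 1: Find P(D)
P(D) = P(D|A)P(A) + P(D|B)P(B)
     = 0.0215 × 0.5952 + 0.0749 × 0.4048
     = 0.01279680 + 0.03031952
     = 0.04311632

Step 2: Apply Bayes' theorem
P(A|D) = P(D|A)P(A) / P(D)
       = 0.01279680 / 0.04311632
       = 0.2968


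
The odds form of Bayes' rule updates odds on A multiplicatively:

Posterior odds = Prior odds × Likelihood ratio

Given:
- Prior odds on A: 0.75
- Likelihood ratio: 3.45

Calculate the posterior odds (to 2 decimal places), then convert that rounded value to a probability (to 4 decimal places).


Step 1: Calculate posterior odds
Posterior odds = Prior odds × LR
               = 0.75 × 3.45
               = 2.59

Step 2: Convert to probability
P(A|E) = Posterior odds / (1 + Posterior odds)
       = 2.59 / (1 + 2.59)
       = 2.59 / 3.59
       = 0.7214

The evidence increased P(A) from 0.4286 to 0.7214.


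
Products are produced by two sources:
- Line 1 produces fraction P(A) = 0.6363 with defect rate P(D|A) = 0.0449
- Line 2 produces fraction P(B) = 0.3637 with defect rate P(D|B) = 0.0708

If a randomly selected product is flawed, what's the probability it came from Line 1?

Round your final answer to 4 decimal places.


Let A = from Line 1, D = flawed

Given:
- P(A) = 0.6363, P(B) = 0.3637
- P(D|A) = 0.0449, P(D|B) = 0.0708

Step 1: Find P(D)
P(D) = P(D|A)P(A) + P(D|B)P(B)
     = 0.0449 × 0.6363 + 0.0708 × 0.3637
     = 0.02856987 + 0.02574996
     = 0.05431983

Step 2: Apply Bayes' theorem
P(A|D) = P(D|A)P(A) / P(D)
       = 0.02856987 / 0.05431983
       = 0.5260


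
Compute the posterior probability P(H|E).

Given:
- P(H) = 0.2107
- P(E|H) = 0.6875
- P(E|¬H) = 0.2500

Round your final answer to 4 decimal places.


Bayes' theorem: P(H|E) = P(E|H) × P(H) / P(E)

Step 1: Calculate P(E) using law of total probability
P(E) = P(E|H)P(H) + P(E|¬H)P(¬H)
     = 0.6875 × 0.2107 + 0.2500 × 0.7893
     = 0.14485625 + 0.19732500
     = 0.34218125

Step 2: Apply Bayes' theorem
P(H|E) = P(E|H) × P(H) / P(E)
       = 0.14485625 / 0.34218125
       = 0.4233


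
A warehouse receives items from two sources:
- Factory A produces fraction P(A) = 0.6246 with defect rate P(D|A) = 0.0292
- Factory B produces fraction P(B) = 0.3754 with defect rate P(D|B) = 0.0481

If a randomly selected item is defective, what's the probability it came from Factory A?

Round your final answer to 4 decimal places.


Let A = from Factory A, D = defective

Given:
- P(A) = 0.6246, P(B) = 0.3754
- P(D|A) = 0.0292, P(D|B) = 0.0481

Step 1: Find P(D)
P(D) = P(D|A)P(A) + P(D|B)P(B)
     = 0.0292 × 0.6246 + 0.0481 × 0.3754
     = 0.01823832 + 0.01805674
     = 0.03629506

Step 2: Apply Bayes' theorem
P(A|D) = P(D|A)P(A) / P(D)
       = 0.01823832 / 0.03629506
       = 0.5025


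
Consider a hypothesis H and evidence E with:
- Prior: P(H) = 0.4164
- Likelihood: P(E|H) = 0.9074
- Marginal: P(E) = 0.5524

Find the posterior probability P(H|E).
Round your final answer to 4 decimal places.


Using Bayes' theorem:

P(H|E) = P(E|H) × P(H) / P(E)
       = 0.9074 × 0.4164 / 0.5524
       = 0.37784136 / 0.5524
       = 0.6840

The evidence strengthens our belief in H.
Prior: 0.4164 → Posterior: 0.6840


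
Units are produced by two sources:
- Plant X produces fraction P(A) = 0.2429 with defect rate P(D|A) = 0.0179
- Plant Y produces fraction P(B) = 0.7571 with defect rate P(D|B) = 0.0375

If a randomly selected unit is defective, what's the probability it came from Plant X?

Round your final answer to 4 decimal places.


Let A = from Plant X, D = defective

Given:
- P(A) = 0.2429, P(B) = 0.7571
- P(D|A) = 0.0179, P(D|B) = 0.0375

Step 1: Find P(D)
P(D) = P(D|A)P(A) + P(D|B)P(B)
     = 0.0179 × 0.2429 + 0.0375 × 0.7571
     = 0.00434791 + 0.02839125
     = 0.03273916

Step 2: Apply Bayes' theorem
P(A|D) = P(D|A)P(A) / P(D)
       = 0.00434791 / 0.03273916
       = 0.1328


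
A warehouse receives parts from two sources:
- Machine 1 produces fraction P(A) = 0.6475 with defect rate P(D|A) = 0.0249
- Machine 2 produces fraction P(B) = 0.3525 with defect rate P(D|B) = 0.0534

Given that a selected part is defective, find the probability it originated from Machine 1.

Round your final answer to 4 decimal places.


Let A = from Machine 1, D = defective

Given:
- P(A) = 0.6475, P(B) = 0.3525
- P(D|A) = 0.0249, P(D|B) = 0.0534

Step 1: Find P(D)
P(D) = P(D|A)P(A) + P(D|B)P(B)
     = 0.0249 × 0.6475 + 0.0534 × 0.3525
     = 0.01612275 + 0.01882350
     = 0.03494625

Step 2: Apply Bayes' theorem
P(A|D) = P(D|A)P(A) / P(D)
       = 0.01612275 / 0.03494625
       = 0.4614


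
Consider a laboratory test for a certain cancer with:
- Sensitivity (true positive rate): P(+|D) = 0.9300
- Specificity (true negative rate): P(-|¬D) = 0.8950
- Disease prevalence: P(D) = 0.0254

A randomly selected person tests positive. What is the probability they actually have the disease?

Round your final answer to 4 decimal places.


Let D = has disease, + = positive test

Given:
- P(D) = 0.0254 (prevalence)
- P(+|D) = 0.9300 (sensitivity)
- P(-|¬D) = 0.8950 (specificity)
- P(+|¬D) = 0.1050 (false positive rate = 1 - specificity)

Step 1: Find P(+)
P(+) = P(+|D)P(D) + P(+|¬D)P(¬D)
     = 0.9300 × 0.0254 + 0.1050 × 0.9746
     = 0.02362200 + 0.10233300
     = 0.12595500

Step 2: Apply Bayes' theorem for P(D|+)
P(D|+) = P(+|D)P(D) / P(+)
       = 0.02362200 / 0.12595500
       = 0.1875


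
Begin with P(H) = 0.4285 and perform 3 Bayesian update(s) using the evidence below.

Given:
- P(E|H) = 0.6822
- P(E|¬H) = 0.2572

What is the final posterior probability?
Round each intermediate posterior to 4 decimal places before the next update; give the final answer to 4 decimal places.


Sequential Bayesian updating:

Initial prior: P(H) = 0.4285

Update 1:
  P(E) = 0.6822 × 0.4285 + 0.2572 × 0.5715 = 0.29232270 + 0.14698980 = 0.43931250
  P(H|E) = 0.29232270 / 0.43931250 = 0.6654

Update 2:
  P(E) = 0.6822 × 0.6654 + 0.2572 × 0.3346 = 0.45393588 + 0.08605912 = 0.53999500
  P(H|E) = 0.45393588 / 0.53999500 = 0.8406

Update 3:
  P(E) = 0.6822 × 0.8406 + 0.2572 × 0.1594 = 0.57345732 + 0.04099768 = 0.61445500
  P(H|E) = 0.57345732 / 0.61445500 = 0.9333

Final posterior: 0.9333


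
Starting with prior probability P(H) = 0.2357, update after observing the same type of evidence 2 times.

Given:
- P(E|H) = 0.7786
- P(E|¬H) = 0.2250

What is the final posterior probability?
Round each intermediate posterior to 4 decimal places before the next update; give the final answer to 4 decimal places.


Sequential Bayesian updating:

Initial prior: P(H) = 0.2357

Update 1:
  P(E) = 0.7786 × 0.2357 + 0.2250 × 0.7643 = 0.18351602 + 0.17196750 = 0.35548352
  P(H|E) = 0.18351602 / 0.35548352 = 0.5162

Update 2:
  P(E) = 0.7786 × 0.5162 + 0.2250 × 0.4838 = 0.40191332 + 0.10885500 = 0.51076832
  P(H|E) = 0.40191332 / 0.51076832 = 0.7869

Final posterior: 0.7869


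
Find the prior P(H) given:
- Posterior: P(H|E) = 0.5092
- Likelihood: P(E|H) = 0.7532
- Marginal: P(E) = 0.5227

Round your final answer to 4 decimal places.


From Bayes' theorem: P(H|E) = P(E|H) × P(H) / P(E)

Rearranging for P(H):
P(H) = P(H|E) × P(E) / P(E|H)
     = 0.5092 × 0.5227 / 0.7532
     = 0.26615884 / 0.7532
     = 0.3534


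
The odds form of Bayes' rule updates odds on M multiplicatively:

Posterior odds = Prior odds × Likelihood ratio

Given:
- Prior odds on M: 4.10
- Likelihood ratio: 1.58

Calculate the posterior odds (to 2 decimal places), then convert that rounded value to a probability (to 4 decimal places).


Step 1: Calculate posterior odds
Posterior odds = Prior odds × LR
               = 4.10 × 1.58
               = 6.48

Step 2: Convert to probability
P(M|E) = Posterior odds / (1 + Posterior odds)
       = 6.48 / (1 + 6.48)
       = 6.48 / 7.48
       = 0.8663

The evidence increased P(M) from 0.8039 to 0.8663.


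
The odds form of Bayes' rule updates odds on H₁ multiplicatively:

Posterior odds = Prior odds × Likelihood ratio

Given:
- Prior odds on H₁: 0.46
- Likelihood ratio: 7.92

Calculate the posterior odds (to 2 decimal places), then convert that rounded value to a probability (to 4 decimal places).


Step 1: Calculate posterior odds
Posterior odds = Prior odds × LR
               = 0.46 × 7.92
               = 3.64

Step 2: Convert to probability
P(H₁|E) = Posterior odds / (1 + Posterior odds)
       = 3.64 / (1 + 3.64)
       = 3.64 / 4.64
       = 0.7845

The evidence increased P(H₁) from 0.3151 to 0.7845.


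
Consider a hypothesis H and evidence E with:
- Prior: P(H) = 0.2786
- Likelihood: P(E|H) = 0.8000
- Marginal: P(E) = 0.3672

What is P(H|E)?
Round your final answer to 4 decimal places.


Using Bayes' theorem:

P(H|E) = P(E|H) × P(H) / P(E)
       = 0.8000 × 0.2786 / 0.3672
       = 0.22288000 / 0.3672
       = 0.6070

The evidence strengthens our belief in H.
Prior: 0.2786 → Posterior: 0.6070


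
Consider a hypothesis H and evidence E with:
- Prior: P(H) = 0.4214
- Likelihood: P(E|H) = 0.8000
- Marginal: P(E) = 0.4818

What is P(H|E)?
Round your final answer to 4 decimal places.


Using Bayes' theorem:

P(H|E) = P(E|H) × P(H) / P(E)
       = 0.8000 × 0.4214 / 0.4818
       = 0.33712000 / 0.4818
       = 0.6997

The evidence strengthens our belief in H.
Prior: 0.4214 → Posterior: 0.6997


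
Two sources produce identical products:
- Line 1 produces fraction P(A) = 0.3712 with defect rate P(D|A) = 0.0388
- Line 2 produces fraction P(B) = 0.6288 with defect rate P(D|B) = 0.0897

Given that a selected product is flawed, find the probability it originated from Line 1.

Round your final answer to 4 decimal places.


Let A = from Line 1, D = flawed

Given:
- P(A) = 0.3712, P(B) = 0.6288
- P(D|A) = 0.0388, P(D|B) = 0.0897

Step 1: Find P(D)
P(D) = P(D|A)P(A) + P(D|B)P(B)
     = 0.0388 × 0.3712 + 0.0897 × 0.6288
     = 0.01440256 + 0.05640336
     = 0.07080592

Step 2: Apply Bayes' theorem
P(A|D) = P(D|A)P(A) / P(D)
       = 0.01440256 / 0.07080592
       = 0.2034


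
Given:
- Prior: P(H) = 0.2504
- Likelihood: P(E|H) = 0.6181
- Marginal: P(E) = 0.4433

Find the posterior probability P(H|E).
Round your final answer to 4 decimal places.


Using Bayes' theorem:

P(H|E) = P(E|H) × P(H) / P(E)
       = 0.6181 × 0.2504 / 0.4433
       = 0.15477224 / 0.4433
       = 0.3491

The evidence strengthens our belief in H.
Prior: 0.2504 → Posterior: 0.3491


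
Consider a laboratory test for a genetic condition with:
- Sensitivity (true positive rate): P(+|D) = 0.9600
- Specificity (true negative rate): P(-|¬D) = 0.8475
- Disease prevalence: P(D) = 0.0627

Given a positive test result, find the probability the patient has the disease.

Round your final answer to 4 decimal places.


Let D = has disease, + = positive test

Given:
- P(D) = 0.0627 (prevalence)
- P(+|D) = 0.9600 (sensitivity)
- P(-|¬D) = 0.8475 (specificity)
- P(+|¬D) = 0.1525 (false positive rate = 1 - specificity)

Step 1: Find P(+)
P(+) = P(+|D)P(D) + P(+|¬D)P(¬D)
     = 0.9600 × 0.0627 + 0.1525 × 0.9373
     = 0.06019200 + 0.14293825
     = 0.20313025

Step 2: Apply Bayes' theorem for P(D|+)
P(D|+) = P(+|D)P(D) / P(+)
       = 0.06019200 / 0.20313025
       = 0.2963


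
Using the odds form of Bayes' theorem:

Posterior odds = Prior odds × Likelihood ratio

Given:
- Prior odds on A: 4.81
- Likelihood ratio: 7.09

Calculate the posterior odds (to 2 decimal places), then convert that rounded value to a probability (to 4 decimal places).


Step 1: Calculate posterior odds
Posterior odds = Prior odds × LR
               = 4.81 × 7.09
               = 34.10

Step 2: Convert to probability
P(A|E) = Posterior odds / (1 + Posterior odds)
       = 34.10 / (1 + 34.10)
       = 34.10 / 35.10
       = 0.9715

The evidence increased P(A) from 0.8279 to 0.9715.


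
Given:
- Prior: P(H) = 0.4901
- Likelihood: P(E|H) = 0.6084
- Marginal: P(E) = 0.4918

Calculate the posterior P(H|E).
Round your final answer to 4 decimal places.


Using Bayes' theorem:

P(H|E) = P(E|H) × P(H) / P(E)
       = 0.6084 × 0.4901 / 0.4918
       = 0.29817684 / 0.4918
       = 0.6063

The evidence strengthens our belief in H.
Prior: 0.4901 → Posterior: 0.6063


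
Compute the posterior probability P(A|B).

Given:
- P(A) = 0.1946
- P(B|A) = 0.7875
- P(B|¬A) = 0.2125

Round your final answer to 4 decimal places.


Bayes' theorem: P(A|B) = P(B|A) × P(A) / P(B)

Step 1: Calculate P(B) using law of total probability
P(B) = P(B|A)P(A) + P(B|¬A)P(¬A)
     = 0.7875 × 0.1946 + 0.2125 × 0.8054
     = 0.15324750 + 0.17114750
     = 0.32439500

Step 2: Apply Bayes' theorem
P(A|B) = P(B|A) × P(A) / P(B)
       = 0.15324750 / 0.32439500
       = 0.4724


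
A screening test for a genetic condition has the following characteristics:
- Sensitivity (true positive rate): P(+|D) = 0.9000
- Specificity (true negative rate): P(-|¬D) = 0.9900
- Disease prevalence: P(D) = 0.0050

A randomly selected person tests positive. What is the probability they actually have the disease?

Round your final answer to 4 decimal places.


Let D = has disease, + = positive test

Given:
- P(D) = 0.0050 (prevalence)
- P(+|D) = 0.9000 (sensitivity)
- P(-|¬D) = 0.9900 (specificity)
- P(+|¬D) = 0.0100 (false positive rate = 1 - specificity)

Step 1: Find P(+)
P(+) = P(+|D)P(D) + P(+|¬D)P(¬D)
     = 0.9000 × 0.0050 + 0.0100 × 0.9950
     = 0.00450000 + 0.00995000
     = 0.01445000

Step 2: Apply Bayes' theorem for P(D|+)
P(D|+) = P(+|D)P(D) / P(+)
       = 0.00450000 / 0.01445000
       = 0.3114


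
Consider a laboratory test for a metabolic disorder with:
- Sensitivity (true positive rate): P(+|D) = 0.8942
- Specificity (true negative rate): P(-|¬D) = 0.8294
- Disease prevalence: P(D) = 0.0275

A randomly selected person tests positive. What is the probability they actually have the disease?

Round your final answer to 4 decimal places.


Let D = has disease, + = positive test

Given:
- P(D) = 0.0275 (prevalence)
- P(+|D) = 0.8942 (sensitivity)
- P(-|¬D) = 0.8294 (specificity)
- P(+|¬D) = 0.1706 (false positive rate = 1 - specificity)

Step 1: Find P(+)
P(+) = P(+|D)P(D) + P(+|¬D)P(¬D)
     = 0.8942 × 0.0275 + 0.1706 × 0.9725
     = 0.02459050 + 0.16590850
     = 0.19049900

Step 2: Apply Bayes' theorem for P(D|+)
P(D|+) = P(+|D)P(D) / P(+)
       = 0.02459050 / 0.19049900
       = 0.1291


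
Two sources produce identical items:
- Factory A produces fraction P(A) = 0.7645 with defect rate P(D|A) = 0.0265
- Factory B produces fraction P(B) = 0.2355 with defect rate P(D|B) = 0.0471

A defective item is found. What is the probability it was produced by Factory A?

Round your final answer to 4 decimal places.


Let A = from Factory A, D = defective

Given:
- P(A) = 0.7645, P(B) = 0.2355
- P(D|A) = 0.0265, P(D|B) = 0.0471

Step 1: Find P(D)
P(D) = P(D|A)P(A) + P(D|B)P(B)
     = 0.0265 × 0.7645 + 0.0471 × 0.2355
     = 0.02025925 + 0.01109205
     = 0.03135130

Step 2: Apply Bayes' theorem
P(A|D) = P(D|A)P(A) / P(D)
       = 0.02025925 / 0.03135130
       = 0.6462


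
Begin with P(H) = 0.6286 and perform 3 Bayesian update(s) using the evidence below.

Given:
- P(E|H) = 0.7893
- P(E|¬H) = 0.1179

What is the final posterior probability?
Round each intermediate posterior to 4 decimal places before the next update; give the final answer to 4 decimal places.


Sequential Bayesian updating:

Initial prior: P(H) = 0.6286

Update 1:
  P(E) = 0.7893 × 0.6286 + 0.1179 × 0.3714 = 0.49615398 + 0.04378806 = 0.53994204
  P(H|E) = 0.49615398 / 0.53994204 = 0.9189

Update 2:
  P(E) = 0.7893 × 0.9189 + 0.1179 × 0.0811 = 0.72528777 + 0.00956169 = 0.73484946
  P(H|E) = 0.72528777 / 0.73484946 = 0.9870

Update 3:
  P(E) = 0.7893 × 0.9870 + 0.1179 × 0.0130 = 0.77903910 + 0.00153270 = 0.78057180
  P(H|E) = 0.77903910 / 0.78057180 = 0.9980

Final posterior: 0.9980


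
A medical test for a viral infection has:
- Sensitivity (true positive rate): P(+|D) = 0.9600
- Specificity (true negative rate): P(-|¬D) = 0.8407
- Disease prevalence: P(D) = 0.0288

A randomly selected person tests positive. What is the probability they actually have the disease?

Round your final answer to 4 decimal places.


Let D = has disease, + = positive test

Given:
- P(D) = 0.0288 (prevalence)
- P(+|D) = 0.9600 (sensitivity)
- P(-|¬D) = 0.8407 (specificity)
- P(+|¬D) = 0.1593 (false positive rate = 1 - specificity)

Step 1: Find P(+)
P(+) = P(+|D)P(D) + P(+|¬D)P(¬D)
     = 0.9600 × 0.0288 + 0.1593 × 0.9712
     = 0.02764800 + 0.15471216
     = 0.18236016

Step 2: Apply Bayes' theorem for P(D|+)
P(D|+) = P(+|D)P(D) / P(+)
       = 0.02764800 / 0.18236016
       = 0.1516


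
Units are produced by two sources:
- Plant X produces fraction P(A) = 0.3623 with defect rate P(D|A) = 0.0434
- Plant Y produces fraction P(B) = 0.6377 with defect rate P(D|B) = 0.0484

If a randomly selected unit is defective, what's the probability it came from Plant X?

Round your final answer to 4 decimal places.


Let A = from Plant X, D = defective

Given:
- P(A) = 0.3623, P(B) = 0.6377
- P(D|A) = 0.0434, P(D|B) = 0.0484

Step 1: Find P(D)
P(D) = P(D|A)P(A) + P(D|B)P(B)
     = 0.0434 × 0.3623 + 0.0484 × 0.6377
     = 0.01572382 + 0.03086468
     = 0.04658850

Step 2: Apply Bayes' theorem
P(A|D) = P(D|A)P(A) / P(D)
       = 0.01572382 / 0.04658850
       = 0.3375


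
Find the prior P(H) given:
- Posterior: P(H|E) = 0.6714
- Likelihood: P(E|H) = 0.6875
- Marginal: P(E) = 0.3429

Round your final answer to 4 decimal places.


From Bayes' theorem: P(H|E) = P(E|H) × P(H) / P(E)

Rearranging for P(H):
P(H) = P(H|E) × P(E) / P(E|H)
     = 0.6714 × 0.3429 / 0.6875
     = 0.23022306 / 0.6875
     = 0.3349


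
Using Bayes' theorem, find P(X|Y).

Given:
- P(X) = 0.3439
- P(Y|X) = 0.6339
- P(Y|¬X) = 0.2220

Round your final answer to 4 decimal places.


Bayes' theorem: P(X|Y) = P(Y|X) × P(X) / P(Y)

Step 1: Calculate P(Y) using law of total probability
P(Y) = P(Y|X)P(X) + P(Y|¬X)P(¬X)
     = 0.6339 × 0.3439 + 0.2220 × 0.6561
     = 0.21799821 + 0.14565420
     = 0.36365241

Step 2: Apply Bayes' theorem
P(X|Y) = P(Y|X) × P(X) / P(Y)
       = 0.21799821 / 0.36365241
       = 0.5995


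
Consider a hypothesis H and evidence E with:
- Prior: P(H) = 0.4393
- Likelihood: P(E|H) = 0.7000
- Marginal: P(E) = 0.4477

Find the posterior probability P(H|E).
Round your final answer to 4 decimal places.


Using Bayes' theorem:

P(H|E) = P(E|H) × P(H) / P(E)
       = 0.7000 × 0.4393 / 0.4477
       = 0.30751000 / 0.4477
       = 0.6869

The evidence strengthens our belief in H.
Prior: 0.4393 → Posterior: 0.6869


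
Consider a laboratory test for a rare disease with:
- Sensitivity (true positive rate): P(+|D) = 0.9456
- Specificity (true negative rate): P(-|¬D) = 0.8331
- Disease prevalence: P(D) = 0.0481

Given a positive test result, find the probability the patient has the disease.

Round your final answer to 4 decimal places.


Let D = has disease, + = positive test

Given:
- P(D) = 0.0481 (prevalence)
- P(+|D) = 0.9456 (sensitivity)
- P(-|¬D) = 0.8331 (specificity)
- P(+|¬D) = 0.1669 (false positive rate = 1 - specificity)

Step 1: Find P(+)
P(+) = P(+|D)P(D) + P(+|¬D)P(¬D)
     = 0.9456 × 0.0481 + 0.1669 × 0.9519
     = 0.04548336 + 0.15887211
     = 0.20435547

Step 2: Apply Bayes' theorem for P(D|+)
P(D|+) = P(+|D)P(D) / P(+)
       = 0.04548336 / 0.20435547
       = 0.2226


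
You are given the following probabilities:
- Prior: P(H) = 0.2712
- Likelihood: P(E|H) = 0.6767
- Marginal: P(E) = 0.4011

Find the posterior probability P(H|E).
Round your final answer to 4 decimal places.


Using Bayes' theorem:

P(H|E) = P(E|H) × P(H) / P(E)
       = 0.6767 × 0.2712 / 0.4011
       = 0.18352104 / 0.4011
       = 0.4575

The evidence strengthens our belief in H.
Prior: 0.2712 → Posterior: 0.4575


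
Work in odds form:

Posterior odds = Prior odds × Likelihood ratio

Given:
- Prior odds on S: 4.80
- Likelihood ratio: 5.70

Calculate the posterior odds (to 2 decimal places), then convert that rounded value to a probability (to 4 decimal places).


Step 1: Calculate posterior odds
Posterior odds = Prior odds × LR
               = 4.80 × 5.70
               = 27.36

Step 2: Convert to probability
P(S|E) = Posterior odds / (1 + Posterior odds)
       = 27.36 / (1 + 27.36)
       = 27.36 / 28.36
       = 0.9647

The evidence increased P(S) from 0.8276 to 0.9647.


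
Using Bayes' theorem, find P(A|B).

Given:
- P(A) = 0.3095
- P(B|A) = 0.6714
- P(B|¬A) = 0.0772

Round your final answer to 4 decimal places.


Bayes' theorem: P(A|B) = P(B|A) × P(A) / P(B)

Step 1: Calculate P(B) using law of total probability
P(B) = P(B|A)P(A) + P(B|¬A)P(¬A)
     = 0.6714 × 0.3095 + 0.0772 × 0.6905
     = 0.20779830 + 0.05330660
     = 0.26110490

Step 2: Apply Bayes' theorem
P(A|B) = P(B|A) × P(A) / P(B)
       = 0.20779830 / 0.26110490
       = 0.7958


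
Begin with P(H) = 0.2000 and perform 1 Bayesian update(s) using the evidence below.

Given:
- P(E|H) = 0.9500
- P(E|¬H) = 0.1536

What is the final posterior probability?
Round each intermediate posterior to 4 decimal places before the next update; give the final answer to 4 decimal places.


Sequential Bayesian updating:

Initial prior: P(H) = 0.2000

Update 1:
  P(E) = 0.9500 × 0.2000 + 0.1536 × 0.8000 = 0.19000000 + 0.12288000 = 0.31288000
  P(H|E) = 0.19000000 / 0.31288000 = 0.6073

Final posterior: 0.6073


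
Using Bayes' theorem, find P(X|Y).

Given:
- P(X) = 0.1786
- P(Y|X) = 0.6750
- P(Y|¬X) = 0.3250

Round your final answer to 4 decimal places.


Bayes' theorem: P(X|Y) = P(Y|X) × P(X) / P(Y)

Step 1: Calculate P(Y) using law of total probability
P(Y) = P(Y|X)P(X) + P(Y|¬X)P(¬X)
     = 0.6750 × 0.1786 + 0.3250 × 0.8214
     = 0.12055500 + 0.26695500
     = 0.38751000

Step 2: Apply Bayes' theorem
P(X|Y) = P(Y|X) × P(X) / P(Y)
       = 0.12055500 / 0.38751000
       = 0.3111


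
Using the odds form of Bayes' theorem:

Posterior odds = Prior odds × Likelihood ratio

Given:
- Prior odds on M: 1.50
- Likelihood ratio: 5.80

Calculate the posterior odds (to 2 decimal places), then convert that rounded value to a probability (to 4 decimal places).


Step 1: Calculate posterior odds
Posterior odds = Prior odds × LR
               = 1.50 × 5.80
               = 8.70

Step 2: Convert to probability
P(M|E) = Posterior odds / (1 + Posterior odds)
       = 8.70 / (1 + 8.70)
       = 8.70 / 9.70
       = 0.8969

The evidence increased P(M) from 0.6000 to 0.8969.


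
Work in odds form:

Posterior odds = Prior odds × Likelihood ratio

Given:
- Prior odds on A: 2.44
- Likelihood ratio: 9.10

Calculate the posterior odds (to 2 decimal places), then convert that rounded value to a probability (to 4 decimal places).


Step 1: Calculate posterior odds
Posterior odds = Prior odds × LR
               = 2.44 × 9.10
               = 22.20

Step 2: Convert to probability
P(A|E) = Posterior odds / (1 + Posterior odds)
       = 22.20 / (1 + 22.20)
       = 22.20 / 23.20
       = 0.9569

The evidence increased P(A) from 0.7093 to 0.9569.


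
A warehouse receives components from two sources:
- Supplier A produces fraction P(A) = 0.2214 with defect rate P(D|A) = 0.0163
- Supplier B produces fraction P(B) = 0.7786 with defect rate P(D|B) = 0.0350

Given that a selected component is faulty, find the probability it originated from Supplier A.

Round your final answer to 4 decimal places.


Let A = from Supplier A, D = faulty

Given:
- P(A) = 0.2214, P(B) = 0.7786
- P(D|A) = 0.0163, P(D|B) = 0.0350

Step 1: Find P(D)
P(D) = P(D|A)P(A) + P(D|B)P(B)
     = 0.0163 × 0.2214 + 0.0350 × 0.7786
     = 0.00360882 + 0.02725100
     = 0.03085982

Step 2: Apply Bayes' theorem
P(A|D) = P(D|A)P(A) / P(D)
       = 0.00360882 / 0.03085982
       = 0.1169


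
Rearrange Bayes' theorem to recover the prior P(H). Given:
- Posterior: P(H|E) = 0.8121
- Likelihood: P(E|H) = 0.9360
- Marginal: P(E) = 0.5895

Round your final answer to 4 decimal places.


From Bayes' theorem: P(H|E) = P(E|H) × P(H) / P(E)

Rearranging for P(H):
P(H) = P(H|E) × P(E) / P(E|H)
     = 0.8121 × 0.5895 / 0.9360
     = 0.47873295 / 0.9360
     = 0.5115
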